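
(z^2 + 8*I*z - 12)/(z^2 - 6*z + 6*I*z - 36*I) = (z + 2*I)/(z - 6)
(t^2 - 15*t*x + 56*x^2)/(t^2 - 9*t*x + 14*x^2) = (-t + 8*x)/(-t + 2*x)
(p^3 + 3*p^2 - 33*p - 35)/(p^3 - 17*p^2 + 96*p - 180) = (p^2 + 8*p + 7)/(p^2 - 12*p + 36)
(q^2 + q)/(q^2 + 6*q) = (q + 1)/(q + 6)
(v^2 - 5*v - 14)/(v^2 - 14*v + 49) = (v + 2)/(v - 7)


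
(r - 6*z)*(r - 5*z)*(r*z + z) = r^3*z - 11*r^2*z^2 + r^2*z + 30*r*z^3 - 11*r*z^2 + 30*z^3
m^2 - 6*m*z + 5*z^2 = (m - 5*z)*(m - z)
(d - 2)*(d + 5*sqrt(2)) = d^2 - 2*d + 5*sqrt(2)*d - 10*sqrt(2)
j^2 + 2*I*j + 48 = (j - 6*I)*(j + 8*I)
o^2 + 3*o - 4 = (o - 1)*(o + 4)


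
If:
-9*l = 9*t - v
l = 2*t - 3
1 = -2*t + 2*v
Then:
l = -23/26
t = 55/52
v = 81/52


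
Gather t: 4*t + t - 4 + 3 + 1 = 5*t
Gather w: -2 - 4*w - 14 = -4*w - 16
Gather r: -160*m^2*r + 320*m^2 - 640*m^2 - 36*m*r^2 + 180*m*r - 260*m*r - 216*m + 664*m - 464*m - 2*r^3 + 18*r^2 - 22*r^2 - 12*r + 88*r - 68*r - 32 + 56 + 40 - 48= -320*m^2 - 16*m - 2*r^3 + r^2*(-36*m - 4) + r*(-160*m^2 - 80*m + 8) + 16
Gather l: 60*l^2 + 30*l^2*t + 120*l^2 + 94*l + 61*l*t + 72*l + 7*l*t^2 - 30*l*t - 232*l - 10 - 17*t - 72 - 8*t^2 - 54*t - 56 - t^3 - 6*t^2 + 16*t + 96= l^2*(30*t + 180) + l*(7*t^2 + 31*t - 66) - t^3 - 14*t^2 - 55*t - 42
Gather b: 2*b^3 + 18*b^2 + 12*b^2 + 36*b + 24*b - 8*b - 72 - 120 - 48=2*b^3 + 30*b^2 + 52*b - 240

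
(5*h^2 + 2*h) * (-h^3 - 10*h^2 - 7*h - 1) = -5*h^5 - 52*h^4 - 55*h^3 - 19*h^2 - 2*h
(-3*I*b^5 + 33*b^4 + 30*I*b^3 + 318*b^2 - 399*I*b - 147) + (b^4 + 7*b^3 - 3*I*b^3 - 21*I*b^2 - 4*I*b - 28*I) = -3*I*b^5 + 34*b^4 + 7*b^3 + 27*I*b^3 + 318*b^2 - 21*I*b^2 - 403*I*b - 147 - 28*I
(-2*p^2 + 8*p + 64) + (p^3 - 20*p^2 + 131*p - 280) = p^3 - 22*p^2 + 139*p - 216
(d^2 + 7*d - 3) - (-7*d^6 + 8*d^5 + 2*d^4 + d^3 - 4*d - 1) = 7*d^6 - 8*d^5 - 2*d^4 - d^3 + d^2 + 11*d - 2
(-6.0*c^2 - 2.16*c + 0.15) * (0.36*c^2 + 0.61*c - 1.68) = -2.16*c^4 - 4.4376*c^3 + 8.8164*c^2 + 3.7203*c - 0.252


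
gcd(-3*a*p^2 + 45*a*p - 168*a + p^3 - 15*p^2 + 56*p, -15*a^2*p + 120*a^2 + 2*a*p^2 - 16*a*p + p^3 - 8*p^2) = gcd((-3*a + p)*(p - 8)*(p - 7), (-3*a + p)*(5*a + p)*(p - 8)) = -3*a*p + 24*a + p^2 - 8*p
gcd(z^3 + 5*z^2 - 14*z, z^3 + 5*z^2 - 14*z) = z^3 + 5*z^2 - 14*z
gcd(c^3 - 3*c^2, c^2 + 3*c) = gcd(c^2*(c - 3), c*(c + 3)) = c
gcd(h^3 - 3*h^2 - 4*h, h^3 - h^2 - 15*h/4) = h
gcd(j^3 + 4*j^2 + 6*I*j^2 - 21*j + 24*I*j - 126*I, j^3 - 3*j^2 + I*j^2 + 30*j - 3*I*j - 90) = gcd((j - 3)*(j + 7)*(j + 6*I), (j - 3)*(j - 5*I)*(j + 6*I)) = j^2 + j*(-3 + 6*I) - 18*I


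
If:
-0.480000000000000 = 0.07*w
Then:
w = -6.86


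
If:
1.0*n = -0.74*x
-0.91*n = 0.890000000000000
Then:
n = -0.98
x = 1.32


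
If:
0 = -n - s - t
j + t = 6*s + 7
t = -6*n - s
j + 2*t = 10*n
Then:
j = -14/5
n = 0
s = -7/5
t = 7/5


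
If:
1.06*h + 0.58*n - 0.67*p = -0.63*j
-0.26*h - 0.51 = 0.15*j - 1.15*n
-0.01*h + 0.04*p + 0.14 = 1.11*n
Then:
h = -5.88373130997545*p - 18.0787770586923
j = 10.8811277244663*p + 30.1521981700513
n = 0.0890426244141933*p + 0.28899799151975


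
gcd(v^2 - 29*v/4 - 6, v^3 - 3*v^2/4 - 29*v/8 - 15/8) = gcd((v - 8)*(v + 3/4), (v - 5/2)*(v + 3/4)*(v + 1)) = v + 3/4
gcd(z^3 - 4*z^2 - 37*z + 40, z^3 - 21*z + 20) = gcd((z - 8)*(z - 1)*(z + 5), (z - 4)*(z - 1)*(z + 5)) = z^2 + 4*z - 5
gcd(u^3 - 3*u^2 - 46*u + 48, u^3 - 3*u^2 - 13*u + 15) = u - 1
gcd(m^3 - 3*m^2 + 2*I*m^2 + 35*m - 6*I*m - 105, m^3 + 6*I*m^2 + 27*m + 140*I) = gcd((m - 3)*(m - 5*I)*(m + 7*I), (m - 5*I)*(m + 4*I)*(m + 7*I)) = m^2 + 2*I*m + 35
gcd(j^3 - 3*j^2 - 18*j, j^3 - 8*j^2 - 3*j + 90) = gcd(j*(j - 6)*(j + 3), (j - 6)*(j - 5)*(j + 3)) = j^2 - 3*j - 18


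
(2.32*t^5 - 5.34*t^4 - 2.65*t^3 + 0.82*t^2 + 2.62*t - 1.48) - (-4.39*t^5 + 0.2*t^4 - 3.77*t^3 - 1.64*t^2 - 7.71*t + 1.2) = 6.71*t^5 - 5.54*t^4 + 1.12*t^3 + 2.46*t^2 + 10.33*t - 2.68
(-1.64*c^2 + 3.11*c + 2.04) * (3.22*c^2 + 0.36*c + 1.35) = -5.2808*c^4 + 9.4238*c^3 + 5.4744*c^2 + 4.9329*c + 2.754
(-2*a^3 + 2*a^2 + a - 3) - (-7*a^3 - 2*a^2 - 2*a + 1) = 5*a^3 + 4*a^2 + 3*a - 4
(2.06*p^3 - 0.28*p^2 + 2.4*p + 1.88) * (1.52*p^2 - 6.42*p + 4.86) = 3.1312*p^5 - 13.6508*p^4 + 15.4572*p^3 - 13.9112*p^2 - 0.4056*p + 9.1368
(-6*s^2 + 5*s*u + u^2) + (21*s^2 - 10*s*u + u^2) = 15*s^2 - 5*s*u + 2*u^2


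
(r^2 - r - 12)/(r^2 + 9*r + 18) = (r - 4)/(r + 6)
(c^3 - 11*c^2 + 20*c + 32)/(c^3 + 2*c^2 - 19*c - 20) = (c - 8)/(c + 5)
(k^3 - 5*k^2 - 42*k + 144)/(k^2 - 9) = (k^2 - 2*k - 48)/(k + 3)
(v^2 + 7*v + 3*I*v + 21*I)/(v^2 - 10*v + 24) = (v^2 + v*(7 + 3*I) + 21*I)/(v^2 - 10*v + 24)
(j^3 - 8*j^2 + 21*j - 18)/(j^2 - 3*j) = j - 5 + 6/j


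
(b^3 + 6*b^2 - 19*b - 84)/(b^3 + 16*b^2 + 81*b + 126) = (b - 4)/(b + 6)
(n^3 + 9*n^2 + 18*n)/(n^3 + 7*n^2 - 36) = n/(n - 2)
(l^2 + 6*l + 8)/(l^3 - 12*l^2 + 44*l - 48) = (l^2 + 6*l + 8)/(l^3 - 12*l^2 + 44*l - 48)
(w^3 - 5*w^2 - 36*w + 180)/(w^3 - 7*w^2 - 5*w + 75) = (w^2 - 36)/(w^2 - 2*w - 15)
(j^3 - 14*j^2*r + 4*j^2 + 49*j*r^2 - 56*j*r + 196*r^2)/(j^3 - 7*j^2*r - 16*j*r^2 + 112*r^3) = (-j^2 + 7*j*r - 4*j + 28*r)/(-j^2 + 16*r^2)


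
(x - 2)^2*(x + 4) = x^3 - 12*x + 16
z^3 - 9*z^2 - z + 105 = (z - 7)*(z - 5)*(z + 3)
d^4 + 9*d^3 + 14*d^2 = d^2*(d + 2)*(d + 7)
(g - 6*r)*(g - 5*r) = g^2 - 11*g*r + 30*r^2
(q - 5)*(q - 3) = q^2 - 8*q + 15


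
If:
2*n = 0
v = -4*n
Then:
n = 0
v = 0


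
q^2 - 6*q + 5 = (q - 5)*(q - 1)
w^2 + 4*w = w*(w + 4)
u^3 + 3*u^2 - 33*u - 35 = (u - 5)*(u + 1)*(u + 7)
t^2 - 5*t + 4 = (t - 4)*(t - 1)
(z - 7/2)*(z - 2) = z^2 - 11*z/2 + 7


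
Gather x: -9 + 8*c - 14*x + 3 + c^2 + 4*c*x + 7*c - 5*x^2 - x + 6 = c^2 + 15*c - 5*x^2 + x*(4*c - 15)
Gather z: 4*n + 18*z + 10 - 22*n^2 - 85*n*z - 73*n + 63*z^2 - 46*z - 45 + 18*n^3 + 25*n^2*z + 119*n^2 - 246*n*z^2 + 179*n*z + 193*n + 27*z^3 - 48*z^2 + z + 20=18*n^3 + 97*n^2 + 124*n + 27*z^3 + z^2*(15 - 246*n) + z*(25*n^2 + 94*n - 27) - 15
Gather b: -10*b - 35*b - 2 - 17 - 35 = -45*b - 54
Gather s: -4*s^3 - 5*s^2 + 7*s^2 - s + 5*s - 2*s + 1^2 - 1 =-4*s^3 + 2*s^2 + 2*s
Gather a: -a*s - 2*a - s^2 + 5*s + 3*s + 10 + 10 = a*(-s - 2) - s^2 + 8*s + 20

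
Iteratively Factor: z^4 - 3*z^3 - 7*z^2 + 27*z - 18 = (z - 3)*(z^3 - 7*z + 6) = (z - 3)*(z - 2)*(z^2 + 2*z - 3) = (z - 3)*(z - 2)*(z - 1)*(z + 3)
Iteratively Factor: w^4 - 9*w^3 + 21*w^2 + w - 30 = (w + 1)*(w^3 - 10*w^2 + 31*w - 30) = (w - 2)*(w + 1)*(w^2 - 8*w + 15) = (w - 3)*(w - 2)*(w + 1)*(w - 5)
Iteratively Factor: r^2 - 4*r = (r)*(r - 4)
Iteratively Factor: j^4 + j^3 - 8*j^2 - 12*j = (j)*(j^3 + j^2 - 8*j - 12) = j*(j - 3)*(j^2 + 4*j + 4) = j*(j - 3)*(j + 2)*(j + 2)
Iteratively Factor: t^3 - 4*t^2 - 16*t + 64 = (t + 4)*(t^2 - 8*t + 16) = (t - 4)*(t + 4)*(t - 4)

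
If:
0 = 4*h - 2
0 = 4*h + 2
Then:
No Solution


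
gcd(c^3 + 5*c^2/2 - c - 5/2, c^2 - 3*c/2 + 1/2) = c - 1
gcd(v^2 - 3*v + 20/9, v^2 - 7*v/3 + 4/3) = v - 4/3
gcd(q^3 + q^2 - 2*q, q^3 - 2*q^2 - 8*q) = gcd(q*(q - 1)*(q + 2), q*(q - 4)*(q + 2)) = q^2 + 2*q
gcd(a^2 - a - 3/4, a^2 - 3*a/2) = a - 3/2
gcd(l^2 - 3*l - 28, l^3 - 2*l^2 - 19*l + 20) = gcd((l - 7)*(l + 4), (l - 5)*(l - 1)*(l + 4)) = l + 4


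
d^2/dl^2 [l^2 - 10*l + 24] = 2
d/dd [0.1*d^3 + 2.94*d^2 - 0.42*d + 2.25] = 0.3*d^2 + 5.88*d - 0.42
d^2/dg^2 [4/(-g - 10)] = -8/(g + 10)^3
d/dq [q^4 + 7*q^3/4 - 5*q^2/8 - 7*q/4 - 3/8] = 4*q^3 + 21*q^2/4 - 5*q/4 - 7/4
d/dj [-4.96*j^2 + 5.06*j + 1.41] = 5.06 - 9.92*j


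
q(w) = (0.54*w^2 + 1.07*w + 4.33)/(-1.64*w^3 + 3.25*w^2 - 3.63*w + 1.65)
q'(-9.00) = 0.00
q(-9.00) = 0.03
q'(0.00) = 6.42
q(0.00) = 2.62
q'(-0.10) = 4.84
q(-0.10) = 2.07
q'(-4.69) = 0.01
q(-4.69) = 0.04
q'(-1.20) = 0.37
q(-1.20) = 0.28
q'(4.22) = 0.12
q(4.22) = -0.23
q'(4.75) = 0.08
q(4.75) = -0.18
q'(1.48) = 7.82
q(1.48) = -3.70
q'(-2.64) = 0.04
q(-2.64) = 0.08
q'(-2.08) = 0.09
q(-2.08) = 0.12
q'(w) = (1.08*w + 1.07)/(-1.64*w^3 + 3.25*w^2 - 3.63*w + 1.65) + (0.54*w^2 + 1.07*w + 4.33)*(4.92*w^2 - 6.5*w + 3.63)/(-1.64*w^3 + 3.25*w^2 - 3.63*w + 1.65)^2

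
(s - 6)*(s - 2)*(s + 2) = s^3 - 6*s^2 - 4*s + 24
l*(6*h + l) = 6*h*l + l^2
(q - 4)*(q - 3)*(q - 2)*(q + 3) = q^4 - 6*q^3 - q^2 + 54*q - 72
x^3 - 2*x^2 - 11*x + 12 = (x - 4)*(x - 1)*(x + 3)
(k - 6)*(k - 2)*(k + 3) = k^3 - 5*k^2 - 12*k + 36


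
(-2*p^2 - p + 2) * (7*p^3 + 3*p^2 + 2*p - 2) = -14*p^5 - 13*p^4 + 7*p^3 + 8*p^2 + 6*p - 4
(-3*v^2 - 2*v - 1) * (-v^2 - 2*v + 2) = 3*v^4 + 8*v^3 - v^2 - 2*v - 2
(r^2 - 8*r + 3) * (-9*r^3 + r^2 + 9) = -9*r^5 + 73*r^4 - 35*r^3 + 12*r^2 - 72*r + 27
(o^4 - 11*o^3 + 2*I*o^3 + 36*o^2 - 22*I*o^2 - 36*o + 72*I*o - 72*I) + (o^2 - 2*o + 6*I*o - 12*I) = o^4 - 11*o^3 + 2*I*o^3 + 37*o^2 - 22*I*o^2 - 38*o + 78*I*o - 84*I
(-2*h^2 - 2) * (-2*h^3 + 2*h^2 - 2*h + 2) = 4*h^5 - 4*h^4 + 8*h^3 - 8*h^2 + 4*h - 4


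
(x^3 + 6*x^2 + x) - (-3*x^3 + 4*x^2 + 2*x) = 4*x^3 + 2*x^2 - x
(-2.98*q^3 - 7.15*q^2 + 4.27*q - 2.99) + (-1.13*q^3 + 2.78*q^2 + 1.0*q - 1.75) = -4.11*q^3 - 4.37*q^2 + 5.27*q - 4.74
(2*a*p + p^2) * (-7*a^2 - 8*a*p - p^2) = -14*a^3*p - 23*a^2*p^2 - 10*a*p^3 - p^4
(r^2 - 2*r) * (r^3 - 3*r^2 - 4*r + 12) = r^5 - 5*r^4 + 2*r^3 + 20*r^2 - 24*r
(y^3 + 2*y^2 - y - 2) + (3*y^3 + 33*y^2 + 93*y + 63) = 4*y^3 + 35*y^2 + 92*y + 61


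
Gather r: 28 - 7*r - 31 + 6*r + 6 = 3 - r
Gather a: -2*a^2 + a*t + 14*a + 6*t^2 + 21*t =-2*a^2 + a*(t + 14) + 6*t^2 + 21*t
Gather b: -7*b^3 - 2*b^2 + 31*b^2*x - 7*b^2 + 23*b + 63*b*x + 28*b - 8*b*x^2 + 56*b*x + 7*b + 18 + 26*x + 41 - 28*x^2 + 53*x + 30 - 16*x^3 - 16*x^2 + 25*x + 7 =-7*b^3 + b^2*(31*x - 9) + b*(-8*x^2 + 119*x + 58) - 16*x^3 - 44*x^2 + 104*x + 96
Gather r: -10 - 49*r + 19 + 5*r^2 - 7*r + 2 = 5*r^2 - 56*r + 11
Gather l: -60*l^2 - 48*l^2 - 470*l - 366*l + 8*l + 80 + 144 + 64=-108*l^2 - 828*l + 288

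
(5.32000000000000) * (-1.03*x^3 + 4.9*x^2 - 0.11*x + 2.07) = -5.4796*x^3 + 26.068*x^2 - 0.5852*x + 11.0124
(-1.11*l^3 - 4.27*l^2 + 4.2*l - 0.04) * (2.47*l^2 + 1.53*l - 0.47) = -2.7417*l^5 - 12.2452*l^4 + 4.3626*l^3 + 8.3341*l^2 - 2.0352*l + 0.0188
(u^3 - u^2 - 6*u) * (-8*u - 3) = -8*u^4 + 5*u^3 + 51*u^2 + 18*u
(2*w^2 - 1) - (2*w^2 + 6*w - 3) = 2 - 6*w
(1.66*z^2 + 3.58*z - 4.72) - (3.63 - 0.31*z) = 1.66*z^2 + 3.89*z - 8.35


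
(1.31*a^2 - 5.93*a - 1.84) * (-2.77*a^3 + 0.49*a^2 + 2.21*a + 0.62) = -3.6287*a^5 + 17.068*a^4 + 5.0862*a^3 - 13.1947*a^2 - 7.743*a - 1.1408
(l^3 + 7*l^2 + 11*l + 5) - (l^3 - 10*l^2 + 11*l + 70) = 17*l^2 - 65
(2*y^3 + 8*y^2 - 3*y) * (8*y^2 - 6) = 16*y^5 + 64*y^4 - 36*y^3 - 48*y^2 + 18*y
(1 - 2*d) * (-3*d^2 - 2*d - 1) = 6*d^3 + d^2 - 1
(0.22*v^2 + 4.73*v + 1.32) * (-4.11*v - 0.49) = -0.9042*v^3 - 19.5481*v^2 - 7.7429*v - 0.6468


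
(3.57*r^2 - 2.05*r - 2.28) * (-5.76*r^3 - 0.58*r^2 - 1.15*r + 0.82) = -20.5632*r^5 + 9.7374*r^4 + 10.2163*r^3 + 6.6073*r^2 + 0.941*r - 1.8696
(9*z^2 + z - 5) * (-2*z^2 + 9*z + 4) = -18*z^4 + 79*z^3 + 55*z^2 - 41*z - 20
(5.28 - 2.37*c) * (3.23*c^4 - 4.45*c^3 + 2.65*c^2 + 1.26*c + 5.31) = -7.6551*c^5 + 27.6009*c^4 - 29.7765*c^3 + 11.0058*c^2 - 5.9319*c + 28.0368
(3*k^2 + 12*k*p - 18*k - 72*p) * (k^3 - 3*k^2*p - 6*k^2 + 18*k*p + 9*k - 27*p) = 3*k^5 + 3*k^4*p - 36*k^4 - 36*k^3*p^2 - 36*k^3*p + 135*k^3 + 432*k^2*p^2 + 135*k^2*p - 162*k^2 - 1620*k*p^2 - 162*k*p + 1944*p^2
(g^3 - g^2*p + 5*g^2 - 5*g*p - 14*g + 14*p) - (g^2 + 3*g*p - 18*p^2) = g^3 - g^2*p + 4*g^2 - 8*g*p - 14*g + 18*p^2 + 14*p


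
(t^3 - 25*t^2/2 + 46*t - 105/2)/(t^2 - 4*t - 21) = (2*t^2 - 11*t + 15)/(2*(t + 3))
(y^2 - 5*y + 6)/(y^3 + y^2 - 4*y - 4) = (y - 3)/(y^2 + 3*y + 2)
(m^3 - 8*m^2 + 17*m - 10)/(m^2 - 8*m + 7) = (m^2 - 7*m + 10)/(m - 7)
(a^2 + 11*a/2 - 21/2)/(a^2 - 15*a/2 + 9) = (a + 7)/(a - 6)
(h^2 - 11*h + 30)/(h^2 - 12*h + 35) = (h - 6)/(h - 7)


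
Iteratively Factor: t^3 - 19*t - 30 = (t + 2)*(t^2 - 2*t - 15) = (t - 5)*(t + 2)*(t + 3)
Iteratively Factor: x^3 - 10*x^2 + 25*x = (x - 5)*(x^2 - 5*x) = x*(x - 5)*(x - 5)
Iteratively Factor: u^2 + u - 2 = (u + 2)*(u - 1)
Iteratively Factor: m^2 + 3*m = (m + 3)*(m)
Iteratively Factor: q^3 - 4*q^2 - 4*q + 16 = (q + 2)*(q^2 - 6*q + 8) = (q - 4)*(q + 2)*(q - 2)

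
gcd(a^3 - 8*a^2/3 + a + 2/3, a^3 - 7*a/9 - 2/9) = a^2 - 2*a/3 - 1/3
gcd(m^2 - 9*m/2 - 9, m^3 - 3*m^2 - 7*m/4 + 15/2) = m + 3/2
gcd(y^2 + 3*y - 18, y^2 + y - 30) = y + 6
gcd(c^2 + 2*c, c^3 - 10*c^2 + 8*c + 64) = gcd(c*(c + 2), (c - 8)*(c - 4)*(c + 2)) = c + 2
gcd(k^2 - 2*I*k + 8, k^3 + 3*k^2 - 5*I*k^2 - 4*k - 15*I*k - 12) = k - 4*I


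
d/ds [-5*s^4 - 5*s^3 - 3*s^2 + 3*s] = -20*s^3 - 15*s^2 - 6*s + 3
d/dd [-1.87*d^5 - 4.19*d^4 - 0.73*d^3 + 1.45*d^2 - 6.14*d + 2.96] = -9.35*d^4 - 16.76*d^3 - 2.19*d^2 + 2.9*d - 6.14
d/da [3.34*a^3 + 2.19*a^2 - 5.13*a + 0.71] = 10.02*a^2 + 4.38*a - 5.13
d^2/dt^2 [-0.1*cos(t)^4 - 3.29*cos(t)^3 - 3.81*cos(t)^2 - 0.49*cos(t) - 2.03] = 1.6*cos(t)^4 + 29.61*cos(t)^3 + 14.04*cos(t)^2 - 19.25*cos(t) - 7.62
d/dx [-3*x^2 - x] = -6*x - 1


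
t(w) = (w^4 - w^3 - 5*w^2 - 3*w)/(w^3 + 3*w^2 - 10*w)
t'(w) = (-3*w^2 - 6*w + 10)*(w^4 - w^3 - 5*w^2 - 3*w)/(w^3 + 3*w^2 - 10*w)^2 + (4*w^3 - 3*w^2 - 10*w - 3)/(w^3 + 3*w^2 - 10*w) = (w^4 + 6*w^3 - 28*w^2 + 26*w + 59)/(w^4 + 6*w^3 - 11*w^2 - 60*w + 100)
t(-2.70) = 1.52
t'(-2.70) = -2.40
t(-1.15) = 0.01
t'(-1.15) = -0.10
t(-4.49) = 27.56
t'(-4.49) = -69.27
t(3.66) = 1.00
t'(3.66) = 1.22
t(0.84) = 1.08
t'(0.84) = 1.42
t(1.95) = 26.30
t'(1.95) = 514.91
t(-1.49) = 0.09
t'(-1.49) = -0.38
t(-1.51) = 0.10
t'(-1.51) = -0.40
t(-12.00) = -18.52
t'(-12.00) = 0.63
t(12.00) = 8.95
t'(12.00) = 0.95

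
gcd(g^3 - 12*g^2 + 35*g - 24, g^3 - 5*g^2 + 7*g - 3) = g^2 - 4*g + 3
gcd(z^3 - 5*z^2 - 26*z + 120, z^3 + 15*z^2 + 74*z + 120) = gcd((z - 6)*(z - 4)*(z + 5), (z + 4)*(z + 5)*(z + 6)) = z + 5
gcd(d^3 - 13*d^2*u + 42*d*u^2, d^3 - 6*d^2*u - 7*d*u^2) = -d^2 + 7*d*u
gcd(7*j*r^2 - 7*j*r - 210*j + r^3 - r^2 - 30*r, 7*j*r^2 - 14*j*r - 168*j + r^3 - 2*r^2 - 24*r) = 7*j*r - 42*j + r^2 - 6*r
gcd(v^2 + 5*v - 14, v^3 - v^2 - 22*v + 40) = v - 2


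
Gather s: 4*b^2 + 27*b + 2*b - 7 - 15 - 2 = 4*b^2 + 29*b - 24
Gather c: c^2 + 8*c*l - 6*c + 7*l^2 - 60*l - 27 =c^2 + c*(8*l - 6) + 7*l^2 - 60*l - 27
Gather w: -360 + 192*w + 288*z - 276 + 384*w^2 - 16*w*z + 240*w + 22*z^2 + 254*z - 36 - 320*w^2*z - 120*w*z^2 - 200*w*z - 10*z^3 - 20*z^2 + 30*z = w^2*(384 - 320*z) + w*(-120*z^2 - 216*z + 432) - 10*z^3 + 2*z^2 + 572*z - 672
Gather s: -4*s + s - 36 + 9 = -3*s - 27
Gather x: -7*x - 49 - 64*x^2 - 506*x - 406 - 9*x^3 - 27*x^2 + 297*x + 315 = -9*x^3 - 91*x^2 - 216*x - 140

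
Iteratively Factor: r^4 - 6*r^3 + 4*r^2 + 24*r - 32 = (r + 2)*(r^3 - 8*r^2 + 20*r - 16) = (r - 2)*(r + 2)*(r^2 - 6*r + 8) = (r - 4)*(r - 2)*(r + 2)*(r - 2)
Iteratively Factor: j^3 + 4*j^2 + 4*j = (j + 2)*(j^2 + 2*j) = j*(j + 2)*(j + 2)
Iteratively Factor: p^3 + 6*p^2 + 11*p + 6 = (p + 3)*(p^2 + 3*p + 2) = (p + 2)*(p + 3)*(p + 1)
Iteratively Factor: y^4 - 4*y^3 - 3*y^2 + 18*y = (y + 2)*(y^3 - 6*y^2 + 9*y) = (y - 3)*(y + 2)*(y^2 - 3*y) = (y - 3)^2*(y + 2)*(y)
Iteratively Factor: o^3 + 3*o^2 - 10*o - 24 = (o + 2)*(o^2 + o - 12) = (o + 2)*(o + 4)*(o - 3)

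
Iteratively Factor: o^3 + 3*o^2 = (o)*(o^2 + 3*o) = o*(o + 3)*(o)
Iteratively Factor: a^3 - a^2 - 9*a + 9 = (a - 3)*(a^2 + 2*a - 3) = (a - 3)*(a - 1)*(a + 3)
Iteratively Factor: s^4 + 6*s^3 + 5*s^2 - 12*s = (s + 3)*(s^3 + 3*s^2 - 4*s) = (s + 3)*(s + 4)*(s^2 - s) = (s - 1)*(s + 3)*(s + 4)*(s)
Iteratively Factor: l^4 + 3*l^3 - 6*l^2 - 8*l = (l + 1)*(l^3 + 2*l^2 - 8*l) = (l - 2)*(l + 1)*(l^2 + 4*l) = l*(l - 2)*(l + 1)*(l + 4)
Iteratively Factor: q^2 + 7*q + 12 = (q + 3)*(q + 4)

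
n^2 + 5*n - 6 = (n - 1)*(n + 6)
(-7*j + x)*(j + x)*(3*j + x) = -21*j^3 - 25*j^2*x - 3*j*x^2 + x^3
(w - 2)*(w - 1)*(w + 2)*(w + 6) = w^4 + 5*w^3 - 10*w^2 - 20*w + 24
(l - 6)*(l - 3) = l^2 - 9*l + 18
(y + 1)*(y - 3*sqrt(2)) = y^2 - 3*sqrt(2)*y + y - 3*sqrt(2)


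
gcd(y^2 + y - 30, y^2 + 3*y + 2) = 1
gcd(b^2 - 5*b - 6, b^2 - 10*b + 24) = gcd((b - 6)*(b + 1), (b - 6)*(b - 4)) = b - 6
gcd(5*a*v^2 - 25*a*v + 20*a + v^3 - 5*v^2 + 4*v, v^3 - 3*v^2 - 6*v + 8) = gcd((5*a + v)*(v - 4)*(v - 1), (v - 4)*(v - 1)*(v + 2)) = v^2 - 5*v + 4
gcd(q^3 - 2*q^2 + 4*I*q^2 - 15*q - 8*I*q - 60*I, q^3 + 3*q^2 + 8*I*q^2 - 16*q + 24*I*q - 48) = q^2 + q*(3 + 4*I) + 12*I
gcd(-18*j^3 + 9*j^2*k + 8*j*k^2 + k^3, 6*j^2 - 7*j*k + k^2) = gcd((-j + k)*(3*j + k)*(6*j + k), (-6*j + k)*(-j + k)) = j - k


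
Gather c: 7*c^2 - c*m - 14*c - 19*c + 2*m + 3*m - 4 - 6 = 7*c^2 + c*(-m - 33) + 5*m - 10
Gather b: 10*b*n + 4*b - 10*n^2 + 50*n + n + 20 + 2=b*(10*n + 4) - 10*n^2 + 51*n + 22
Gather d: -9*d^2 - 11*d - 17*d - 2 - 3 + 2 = -9*d^2 - 28*d - 3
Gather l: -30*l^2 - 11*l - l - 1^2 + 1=-30*l^2 - 12*l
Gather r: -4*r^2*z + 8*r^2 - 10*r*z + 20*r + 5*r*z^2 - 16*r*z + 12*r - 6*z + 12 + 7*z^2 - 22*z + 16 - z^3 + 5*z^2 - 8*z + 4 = r^2*(8 - 4*z) + r*(5*z^2 - 26*z + 32) - z^3 + 12*z^2 - 36*z + 32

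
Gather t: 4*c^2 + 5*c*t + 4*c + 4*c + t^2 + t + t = 4*c^2 + 8*c + t^2 + t*(5*c + 2)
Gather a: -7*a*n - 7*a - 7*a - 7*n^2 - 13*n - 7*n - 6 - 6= a*(-7*n - 14) - 7*n^2 - 20*n - 12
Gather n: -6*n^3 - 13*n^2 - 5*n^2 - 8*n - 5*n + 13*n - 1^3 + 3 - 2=-6*n^3 - 18*n^2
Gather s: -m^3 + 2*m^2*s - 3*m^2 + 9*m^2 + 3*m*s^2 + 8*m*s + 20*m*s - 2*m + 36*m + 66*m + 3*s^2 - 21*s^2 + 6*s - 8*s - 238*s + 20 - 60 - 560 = -m^3 + 6*m^2 + 100*m + s^2*(3*m - 18) + s*(2*m^2 + 28*m - 240) - 600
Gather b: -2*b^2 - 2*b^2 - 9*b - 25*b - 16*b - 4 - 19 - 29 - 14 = -4*b^2 - 50*b - 66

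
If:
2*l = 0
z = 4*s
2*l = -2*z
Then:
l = 0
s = 0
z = 0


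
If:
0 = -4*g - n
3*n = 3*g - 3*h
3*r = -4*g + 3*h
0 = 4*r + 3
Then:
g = -9/44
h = -45/44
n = 9/11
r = -3/4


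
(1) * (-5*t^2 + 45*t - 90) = -5*t^2 + 45*t - 90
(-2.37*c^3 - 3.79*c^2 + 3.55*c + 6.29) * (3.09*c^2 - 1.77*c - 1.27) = -7.3233*c^5 - 7.5162*c^4 + 20.6877*c^3 + 17.9659*c^2 - 15.6418*c - 7.9883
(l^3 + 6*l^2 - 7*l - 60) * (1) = l^3 + 6*l^2 - 7*l - 60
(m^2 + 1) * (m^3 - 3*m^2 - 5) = m^5 - 3*m^4 + m^3 - 8*m^2 - 5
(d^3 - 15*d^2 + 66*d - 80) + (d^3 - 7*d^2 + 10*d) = 2*d^3 - 22*d^2 + 76*d - 80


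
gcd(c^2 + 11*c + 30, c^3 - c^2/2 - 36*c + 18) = c + 6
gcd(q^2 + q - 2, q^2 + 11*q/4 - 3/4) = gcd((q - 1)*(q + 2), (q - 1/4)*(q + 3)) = 1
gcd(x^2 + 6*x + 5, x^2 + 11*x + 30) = x + 5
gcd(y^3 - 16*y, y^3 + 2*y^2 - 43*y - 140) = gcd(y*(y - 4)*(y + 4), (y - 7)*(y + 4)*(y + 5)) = y + 4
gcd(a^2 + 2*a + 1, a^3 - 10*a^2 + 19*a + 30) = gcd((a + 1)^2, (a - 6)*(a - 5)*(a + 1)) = a + 1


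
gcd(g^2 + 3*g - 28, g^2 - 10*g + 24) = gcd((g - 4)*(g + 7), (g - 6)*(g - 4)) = g - 4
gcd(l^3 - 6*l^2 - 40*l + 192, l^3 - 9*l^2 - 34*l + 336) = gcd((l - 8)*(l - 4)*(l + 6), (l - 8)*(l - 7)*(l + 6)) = l^2 - 2*l - 48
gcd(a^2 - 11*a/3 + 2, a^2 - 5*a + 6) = a - 3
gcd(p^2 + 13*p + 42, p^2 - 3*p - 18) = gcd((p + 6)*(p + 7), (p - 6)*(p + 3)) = 1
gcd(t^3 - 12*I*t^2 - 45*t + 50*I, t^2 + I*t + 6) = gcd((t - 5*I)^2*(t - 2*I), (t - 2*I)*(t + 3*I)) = t - 2*I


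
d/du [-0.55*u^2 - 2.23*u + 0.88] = -1.1*u - 2.23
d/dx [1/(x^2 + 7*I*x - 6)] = (-2*x - 7*I)/(x^2 + 7*I*x - 6)^2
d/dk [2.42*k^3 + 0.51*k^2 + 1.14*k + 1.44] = 7.26*k^2 + 1.02*k + 1.14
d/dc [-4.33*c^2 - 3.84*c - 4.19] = -8.66*c - 3.84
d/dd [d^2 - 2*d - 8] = 2*d - 2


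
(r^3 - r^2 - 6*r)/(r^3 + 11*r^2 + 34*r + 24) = r*(r^2 - r - 6)/(r^3 + 11*r^2 + 34*r + 24)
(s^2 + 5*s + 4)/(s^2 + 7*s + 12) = (s + 1)/(s + 3)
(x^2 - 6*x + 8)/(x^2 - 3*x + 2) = (x - 4)/(x - 1)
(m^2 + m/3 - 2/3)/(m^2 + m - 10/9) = 3*(m + 1)/(3*m + 5)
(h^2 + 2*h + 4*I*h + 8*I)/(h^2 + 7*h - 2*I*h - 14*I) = (h^2 + h*(2 + 4*I) + 8*I)/(h^2 + h*(7 - 2*I) - 14*I)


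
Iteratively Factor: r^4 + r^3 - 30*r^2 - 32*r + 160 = (r - 5)*(r^3 + 6*r^2 - 32) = (r - 5)*(r + 4)*(r^2 + 2*r - 8) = (r - 5)*(r + 4)^2*(r - 2)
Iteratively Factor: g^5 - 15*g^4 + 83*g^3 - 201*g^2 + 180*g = (g - 4)*(g^4 - 11*g^3 + 39*g^2 - 45*g) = (g - 4)*(g - 3)*(g^3 - 8*g^2 + 15*g) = g*(g - 4)*(g - 3)*(g^2 - 8*g + 15) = g*(g - 5)*(g - 4)*(g - 3)*(g - 3)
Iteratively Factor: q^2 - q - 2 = (q - 2)*(q + 1)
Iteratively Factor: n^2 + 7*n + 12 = (n + 4)*(n + 3)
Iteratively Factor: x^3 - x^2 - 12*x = (x)*(x^2 - x - 12) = x*(x - 4)*(x + 3)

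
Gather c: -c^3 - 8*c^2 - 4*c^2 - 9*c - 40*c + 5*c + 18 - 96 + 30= -c^3 - 12*c^2 - 44*c - 48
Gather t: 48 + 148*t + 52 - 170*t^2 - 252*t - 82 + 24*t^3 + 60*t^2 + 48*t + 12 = 24*t^3 - 110*t^2 - 56*t + 30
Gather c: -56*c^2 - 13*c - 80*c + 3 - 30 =-56*c^2 - 93*c - 27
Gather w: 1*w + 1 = w + 1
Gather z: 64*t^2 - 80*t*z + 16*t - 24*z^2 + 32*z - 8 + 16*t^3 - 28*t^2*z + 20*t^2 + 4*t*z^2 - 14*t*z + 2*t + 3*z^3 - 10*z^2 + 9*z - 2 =16*t^3 + 84*t^2 + 18*t + 3*z^3 + z^2*(4*t - 34) + z*(-28*t^2 - 94*t + 41) - 10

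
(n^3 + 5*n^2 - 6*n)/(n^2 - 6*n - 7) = n*(-n^2 - 5*n + 6)/(-n^2 + 6*n + 7)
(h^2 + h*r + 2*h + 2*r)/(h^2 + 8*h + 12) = (h + r)/(h + 6)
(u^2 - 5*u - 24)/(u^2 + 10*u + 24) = (u^2 - 5*u - 24)/(u^2 + 10*u + 24)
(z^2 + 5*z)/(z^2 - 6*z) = (z + 5)/(z - 6)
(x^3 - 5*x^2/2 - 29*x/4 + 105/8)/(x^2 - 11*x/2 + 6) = (x^2 - x - 35/4)/(x - 4)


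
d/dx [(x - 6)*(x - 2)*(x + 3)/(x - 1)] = 2*(x^3 - 4*x^2 + 5*x - 12)/(x^2 - 2*x + 1)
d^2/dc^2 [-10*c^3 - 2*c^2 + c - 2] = -60*c - 4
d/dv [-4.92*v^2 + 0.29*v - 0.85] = 0.29 - 9.84*v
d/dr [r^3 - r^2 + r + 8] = 3*r^2 - 2*r + 1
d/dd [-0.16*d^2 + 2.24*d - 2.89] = 2.24 - 0.32*d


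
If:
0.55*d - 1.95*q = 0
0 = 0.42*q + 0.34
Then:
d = -2.87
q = -0.81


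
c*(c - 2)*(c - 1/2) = c^3 - 5*c^2/2 + c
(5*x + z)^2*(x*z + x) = 25*x^3*z + 25*x^3 + 10*x^2*z^2 + 10*x^2*z + x*z^3 + x*z^2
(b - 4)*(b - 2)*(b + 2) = b^3 - 4*b^2 - 4*b + 16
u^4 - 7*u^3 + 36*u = u*(u - 6)*(u - 3)*(u + 2)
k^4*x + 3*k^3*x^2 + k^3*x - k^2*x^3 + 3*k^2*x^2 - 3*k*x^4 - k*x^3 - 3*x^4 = (k - x)*(k + x)*(k + 3*x)*(k*x + x)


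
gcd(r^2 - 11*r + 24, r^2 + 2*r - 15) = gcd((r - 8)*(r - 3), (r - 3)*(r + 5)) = r - 3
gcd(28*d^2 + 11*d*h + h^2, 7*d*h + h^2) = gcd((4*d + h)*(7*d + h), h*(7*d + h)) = 7*d + h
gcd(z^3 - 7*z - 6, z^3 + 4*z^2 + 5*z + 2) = z^2 + 3*z + 2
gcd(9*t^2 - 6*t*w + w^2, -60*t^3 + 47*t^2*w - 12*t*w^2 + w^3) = 3*t - w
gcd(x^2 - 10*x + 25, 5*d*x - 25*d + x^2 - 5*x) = x - 5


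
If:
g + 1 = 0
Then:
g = -1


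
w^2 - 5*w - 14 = (w - 7)*(w + 2)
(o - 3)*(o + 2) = o^2 - o - 6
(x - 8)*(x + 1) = x^2 - 7*x - 8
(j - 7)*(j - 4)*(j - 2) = j^3 - 13*j^2 + 50*j - 56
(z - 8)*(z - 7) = z^2 - 15*z + 56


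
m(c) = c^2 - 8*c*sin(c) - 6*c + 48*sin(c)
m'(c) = -8*c*cos(c) + 2*c - 8*sin(c) + 48*cos(c) - 6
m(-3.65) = 72.80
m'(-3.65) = -84.63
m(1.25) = 30.12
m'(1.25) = 0.89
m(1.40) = 29.82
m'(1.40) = -4.83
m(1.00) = 28.66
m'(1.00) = 10.88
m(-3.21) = 34.60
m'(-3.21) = -86.47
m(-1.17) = -44.43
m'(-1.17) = 21.41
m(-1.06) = -41.79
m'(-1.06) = 26.47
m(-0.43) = -18.68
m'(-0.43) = 43.23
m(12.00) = 97.76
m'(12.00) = -18.21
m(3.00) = -5.61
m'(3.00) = -24.89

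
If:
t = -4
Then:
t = -4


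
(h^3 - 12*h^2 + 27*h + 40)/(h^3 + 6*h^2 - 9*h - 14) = (h^2 - 13*h + 40)/(h^2 + 5*h - 14)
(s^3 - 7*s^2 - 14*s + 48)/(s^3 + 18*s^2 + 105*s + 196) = (s^3 - 7*s^2 - 14*s + 48)/(s^3 + 18*s^2 + 105*s + 196)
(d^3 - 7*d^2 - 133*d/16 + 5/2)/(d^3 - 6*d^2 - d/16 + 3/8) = (4*d^2 - 27*d - 40)/(4*d^2 - 23*d - 6)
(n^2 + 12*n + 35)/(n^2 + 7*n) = (n + 5)/n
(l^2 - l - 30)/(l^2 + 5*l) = (l - 6)/l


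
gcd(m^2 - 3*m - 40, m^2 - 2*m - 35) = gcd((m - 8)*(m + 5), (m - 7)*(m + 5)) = m + 5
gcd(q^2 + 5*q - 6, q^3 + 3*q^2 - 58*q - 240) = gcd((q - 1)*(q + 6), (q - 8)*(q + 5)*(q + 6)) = q + 6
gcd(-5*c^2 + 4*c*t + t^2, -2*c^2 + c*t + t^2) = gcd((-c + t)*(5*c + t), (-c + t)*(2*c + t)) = -c + t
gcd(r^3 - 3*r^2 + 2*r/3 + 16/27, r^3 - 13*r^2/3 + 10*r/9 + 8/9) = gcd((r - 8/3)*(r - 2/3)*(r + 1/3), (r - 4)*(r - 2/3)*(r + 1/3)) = r^2 - r/3 - 2/9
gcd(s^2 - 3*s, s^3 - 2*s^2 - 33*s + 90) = s - 3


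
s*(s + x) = s^2 + s*x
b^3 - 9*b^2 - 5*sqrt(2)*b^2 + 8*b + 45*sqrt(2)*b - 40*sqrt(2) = (b - 8)*(b - 1)*(b - 5*sqrt(2))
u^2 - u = u*(u - 1)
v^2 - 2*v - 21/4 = (v - 7/2)*(v + 3/2)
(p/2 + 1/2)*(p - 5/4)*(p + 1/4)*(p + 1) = p^4/2 + p^3/2 - 21*p^2/32 - 13*p/16 - 5/32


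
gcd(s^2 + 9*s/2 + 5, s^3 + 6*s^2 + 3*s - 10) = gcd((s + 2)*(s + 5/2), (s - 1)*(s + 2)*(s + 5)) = s + 2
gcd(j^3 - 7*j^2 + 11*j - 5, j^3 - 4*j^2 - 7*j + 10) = j^2 - 6*j + 5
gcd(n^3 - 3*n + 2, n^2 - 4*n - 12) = n + 2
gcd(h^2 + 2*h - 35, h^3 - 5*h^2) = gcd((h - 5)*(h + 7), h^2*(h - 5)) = h - 5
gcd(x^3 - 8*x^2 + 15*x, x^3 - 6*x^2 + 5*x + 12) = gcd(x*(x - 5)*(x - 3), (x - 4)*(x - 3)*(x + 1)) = x - 3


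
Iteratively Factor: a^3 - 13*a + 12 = (a - 3)*(a^2 + 3*a - 4) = (a - 3)*(a - 1)*(a + 4)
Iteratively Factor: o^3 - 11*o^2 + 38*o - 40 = (o - 5)*(o^2 - 6*o + 8) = (o - 5)*(o - 4)*(o - 2)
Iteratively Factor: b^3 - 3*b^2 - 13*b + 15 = (b - 1)*(b^2 - 2*b - 15) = (b - 5)*(b - 1)*(b + 3)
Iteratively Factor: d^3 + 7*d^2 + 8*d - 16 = (d - 1)*(d^2 + 8*d + 16) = (d - 1)*(d + 4)*(d + 4)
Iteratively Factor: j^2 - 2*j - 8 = (j + 2)*(j - 4)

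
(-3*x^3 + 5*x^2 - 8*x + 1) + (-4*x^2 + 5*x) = -3*x^3 + x^2 - 3*x + 1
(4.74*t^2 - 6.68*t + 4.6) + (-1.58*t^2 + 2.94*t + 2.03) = 3.16*t^2 - 3.74*t + 6.63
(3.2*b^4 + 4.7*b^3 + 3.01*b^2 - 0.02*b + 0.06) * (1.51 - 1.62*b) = -5.184*b^5 - 2.782*b^4 + 2.2208*b^3 + 4.5775*b^2 - 0.1274*b + 0.0906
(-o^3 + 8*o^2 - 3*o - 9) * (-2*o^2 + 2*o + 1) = 2*o^5 - 18*o^4 + 21*o^3 + 20*o^2 - 21*o - 9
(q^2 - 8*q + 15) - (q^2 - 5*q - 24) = 39 - 3*q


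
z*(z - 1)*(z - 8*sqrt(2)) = z^3 - 8*sqrt(2)*z^2 - z^2 + 8*sqrt(2)*z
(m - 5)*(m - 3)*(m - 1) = m^3 - 9*m^2 + 23*m - 15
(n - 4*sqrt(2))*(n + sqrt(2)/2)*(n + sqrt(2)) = n^3 - 5*sqrt(2)*n^2/2 - 11*n - 4*sqrt(2)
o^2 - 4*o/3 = o*(o - 4/3)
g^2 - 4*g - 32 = (g - 8)*(g + 4)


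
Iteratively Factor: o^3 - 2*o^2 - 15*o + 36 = (o - 3)*(o^2 + o - 12) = (o - 3)^2*(o + 4)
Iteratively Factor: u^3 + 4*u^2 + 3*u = (u)*(u^2 + 4*u + 3) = u*(u + 1)*(u + 3)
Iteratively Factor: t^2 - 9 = (t + 3)*(t - 3)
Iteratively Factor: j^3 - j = (j - 1)*(j^2 + j) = (j - 1)*(j + 1)*(j)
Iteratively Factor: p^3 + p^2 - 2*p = (p)*(p^2 + p - 2) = p*(p - 1)*(p + 2)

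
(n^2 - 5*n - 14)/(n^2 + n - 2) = (n - 7)/(n - 1)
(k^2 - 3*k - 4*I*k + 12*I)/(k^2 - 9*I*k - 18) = (-k^2 + 3*k + 4*I*k - 12*I)/(-k^2 + 9*I*k + 18)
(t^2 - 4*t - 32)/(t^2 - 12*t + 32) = (t + 4)/(t - 4)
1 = 1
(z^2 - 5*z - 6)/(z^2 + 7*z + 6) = (z - 6)/(z + 6)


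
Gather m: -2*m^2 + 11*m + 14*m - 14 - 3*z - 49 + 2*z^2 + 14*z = -2*m^2 + 25*m + 2*z^2 + 11*z - 63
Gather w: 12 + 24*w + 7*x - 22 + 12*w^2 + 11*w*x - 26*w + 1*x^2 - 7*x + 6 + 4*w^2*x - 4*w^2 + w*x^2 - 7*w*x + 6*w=w^2*(4*x + 8) + w*(x^2 + 4*x + 4) + x^2 - 4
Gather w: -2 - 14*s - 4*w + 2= -14*s - 4*w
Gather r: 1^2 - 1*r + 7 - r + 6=14 - 2*r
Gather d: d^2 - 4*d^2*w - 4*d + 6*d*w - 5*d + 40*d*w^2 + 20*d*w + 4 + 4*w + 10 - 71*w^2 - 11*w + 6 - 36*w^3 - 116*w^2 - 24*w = d^2*(1 - 4*w) + d*(40*w^2 + 26*w - 9) - 36*w^3 - 187*w^2 - 31*w + 20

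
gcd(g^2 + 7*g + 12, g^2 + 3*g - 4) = g + 4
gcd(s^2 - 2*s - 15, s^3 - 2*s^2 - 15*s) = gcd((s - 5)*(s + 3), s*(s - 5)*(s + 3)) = s^2 - 2*s - 15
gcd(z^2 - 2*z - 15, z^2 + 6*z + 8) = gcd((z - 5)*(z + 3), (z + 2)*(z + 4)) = 1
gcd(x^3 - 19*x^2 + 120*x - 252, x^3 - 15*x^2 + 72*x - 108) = x^2 - 12*x + 36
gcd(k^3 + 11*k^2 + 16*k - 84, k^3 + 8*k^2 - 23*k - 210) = k^2 + 13*k + 42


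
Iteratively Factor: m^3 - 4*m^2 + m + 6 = (m + 1)*(m^2 - 5*m + 6) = (m - 3)*(m + 1)*(m - 2)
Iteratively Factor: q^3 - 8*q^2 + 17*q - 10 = (q - 5)*(q^2 - 3*q + 2) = (q - 5)*(q - 1)*(q - 2)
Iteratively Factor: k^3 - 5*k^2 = (k - 5)*(k^2) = k*(k - 5)*(k)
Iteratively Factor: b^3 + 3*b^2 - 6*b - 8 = (b - 2)*(b^2 + 5*b + 4) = (b - 2)*(b + 4)*(b + 1)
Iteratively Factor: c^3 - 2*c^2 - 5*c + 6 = (c - 1)*(c^2 - c - 6) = (c - 1)*(c + 2)*(c - 3)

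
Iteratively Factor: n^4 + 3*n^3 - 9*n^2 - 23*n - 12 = (n + 1)*(n^3 + 2*n^2 - 11*n - 12) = (n - 3)*(n + 1)*(n^2 + 5*n + 4) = (n - 3)*(n + 1)^2*(n + 4)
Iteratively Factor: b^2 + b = (b + 1)*(b)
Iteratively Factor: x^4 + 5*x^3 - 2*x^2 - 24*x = (x)*(x^3 + 5*x^2 - 2*x - 24) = x*(x + 4)*(x^2 + x - 6) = x*(x - 2)*(x + 4)*(x + 3)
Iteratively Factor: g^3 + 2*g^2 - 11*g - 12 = (g + 1)*(g^2 + g - 12) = (g - 3)*(g + 1)*(g + 4)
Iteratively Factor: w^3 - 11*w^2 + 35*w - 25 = (w - 5)*(w^2 - 6*w + 5) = (w - 5)*(w - 1)*(w - 5)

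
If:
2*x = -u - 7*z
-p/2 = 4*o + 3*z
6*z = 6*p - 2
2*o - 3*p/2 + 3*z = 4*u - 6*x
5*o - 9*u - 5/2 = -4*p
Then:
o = -187/3018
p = 538/1509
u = -232/1509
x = -13/3018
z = 35/1509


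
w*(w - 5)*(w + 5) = w^3 - 25*w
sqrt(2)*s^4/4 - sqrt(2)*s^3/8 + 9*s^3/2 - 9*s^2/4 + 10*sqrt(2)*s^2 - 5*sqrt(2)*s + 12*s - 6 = (s/2 + sqrt(2))*(s - 1/2)*(s + 6*sqrt(2))*(sqrt(2)*s/2 + 1)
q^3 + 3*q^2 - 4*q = q*(q - 1)*(q + 4)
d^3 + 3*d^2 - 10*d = d*(d - 2)*(d + 5)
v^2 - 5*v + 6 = (v - 3)*(v - 2)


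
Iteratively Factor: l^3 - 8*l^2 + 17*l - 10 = (l - 2)*(l^2 - 6*l + 5) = (l - 5)*(l - 2)*(l - 1)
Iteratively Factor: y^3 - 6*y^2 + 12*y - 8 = (y - 2)*(y^2 - 4*y + 4) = (y - 2)^2*(y - 2)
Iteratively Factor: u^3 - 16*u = (u - 4)*(u^2 + 4*u) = u*(u - 4)*(u + 4)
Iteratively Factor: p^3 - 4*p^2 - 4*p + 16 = (p + 2)*(p^2 - 6*p + 8) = (p - 2)*(p + 2)*(p - 4)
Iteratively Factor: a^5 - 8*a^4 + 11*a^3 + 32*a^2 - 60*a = (a - 5)*(a^4 - 3*a^3 - 4*a^2 + 12*a) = (a - 5)*(a + 2)*(a^3 - 5*a^2 + 6*a) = a*(a - 5)*(a + 2)*(a^2 - 5*a + 6) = a*(a - 5)*(a - 2)*(a + 2)*(a - 3)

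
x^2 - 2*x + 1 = (x - 1)^2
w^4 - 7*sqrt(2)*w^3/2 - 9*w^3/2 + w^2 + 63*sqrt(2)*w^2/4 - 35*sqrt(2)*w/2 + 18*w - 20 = (w - 5/2)*(w - 2)*(w - 4*sqrt(2))*(w + sqrt(2)/2)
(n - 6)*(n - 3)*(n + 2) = n^3 - 7*n^2 + 36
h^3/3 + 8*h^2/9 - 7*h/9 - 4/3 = (h/3 + 1)*(h - 4/3)*(h + 1)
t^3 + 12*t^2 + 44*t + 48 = (t + 2)*(t + 4)*(t + 6)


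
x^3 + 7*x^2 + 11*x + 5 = (x + 1)^2*(x + 5)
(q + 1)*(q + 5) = q^2 + 6*q + 5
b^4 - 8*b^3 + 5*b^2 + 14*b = b*(b - 7)*(b - 2)*(b + 1)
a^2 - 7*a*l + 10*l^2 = (a - 5*l)*(a - 2*l)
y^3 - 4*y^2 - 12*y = y*(y - 6)*(y + 2)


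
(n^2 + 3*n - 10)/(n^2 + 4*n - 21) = (n^2 + 3*n - 10)/(n^2 + 4*n - 21)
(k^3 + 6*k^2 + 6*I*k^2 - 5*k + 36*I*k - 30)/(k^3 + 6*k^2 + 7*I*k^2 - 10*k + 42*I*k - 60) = (k + I)/(k + 2*I)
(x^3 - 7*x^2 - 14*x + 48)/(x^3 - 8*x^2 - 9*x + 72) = (x - 2)/(x - 3)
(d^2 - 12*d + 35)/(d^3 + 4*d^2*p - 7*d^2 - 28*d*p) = (d - 5)/(d*(d + 4*p))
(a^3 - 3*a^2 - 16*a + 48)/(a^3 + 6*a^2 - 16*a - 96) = (a - 3)/(a + 6)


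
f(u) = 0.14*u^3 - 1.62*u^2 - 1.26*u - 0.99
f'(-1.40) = 4.10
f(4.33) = -25.45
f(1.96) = -8.63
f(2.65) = -13.10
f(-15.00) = -819.09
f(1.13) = -4.28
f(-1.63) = -3.85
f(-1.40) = -2.79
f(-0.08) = -0.90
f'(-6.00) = 33.30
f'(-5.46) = 28.95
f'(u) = 0.42*u^2 - 3.24*u - 1.26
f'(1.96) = -6.00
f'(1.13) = -4.38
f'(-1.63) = 5.14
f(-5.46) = -65.19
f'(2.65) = -6.90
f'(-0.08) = -1.00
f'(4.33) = -7.41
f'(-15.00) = 141.84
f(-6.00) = -81.99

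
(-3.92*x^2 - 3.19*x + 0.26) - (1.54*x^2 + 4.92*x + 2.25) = -5.46*x^2 - 8.11*x - 1.99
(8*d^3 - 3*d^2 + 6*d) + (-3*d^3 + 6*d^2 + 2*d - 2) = 5*d^3 + 3*d^2 + 8*d - 2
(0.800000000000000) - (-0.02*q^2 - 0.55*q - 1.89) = 0.02*q^2 + 0.55*q + 2.69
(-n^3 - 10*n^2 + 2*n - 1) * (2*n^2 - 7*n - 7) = -2*n^5 - 13*n^4 + 81*n^3 + 54*n^2 - 7*n + 7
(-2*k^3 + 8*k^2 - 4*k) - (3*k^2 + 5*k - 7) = -2*k^3 + 5*k^2 - 9*k + 7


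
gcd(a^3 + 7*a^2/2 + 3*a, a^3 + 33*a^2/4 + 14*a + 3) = a + 2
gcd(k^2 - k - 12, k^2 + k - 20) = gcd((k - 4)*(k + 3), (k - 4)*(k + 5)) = k - 4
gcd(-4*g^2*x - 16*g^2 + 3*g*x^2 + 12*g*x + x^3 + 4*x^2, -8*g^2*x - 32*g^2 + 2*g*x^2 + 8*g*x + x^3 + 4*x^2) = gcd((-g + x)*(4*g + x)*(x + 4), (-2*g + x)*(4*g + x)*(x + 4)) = 4*g*x + 16*g + x^2 + 4*x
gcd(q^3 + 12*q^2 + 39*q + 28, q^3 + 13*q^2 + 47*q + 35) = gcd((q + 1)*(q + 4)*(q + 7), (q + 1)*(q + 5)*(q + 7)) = q^2 + 8*q + 7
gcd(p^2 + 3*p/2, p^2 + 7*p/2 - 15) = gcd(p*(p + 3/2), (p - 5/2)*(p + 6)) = 1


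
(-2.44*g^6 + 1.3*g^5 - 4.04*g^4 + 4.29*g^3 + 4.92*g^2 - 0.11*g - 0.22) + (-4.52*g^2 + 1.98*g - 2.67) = -2.44*g^6 + 1.3*g^5 - 4.04*g^4 + 4.29*g^3 + 0.4*g^2 + 1.87*g - 2.89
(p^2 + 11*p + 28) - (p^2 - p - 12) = 12*p + 40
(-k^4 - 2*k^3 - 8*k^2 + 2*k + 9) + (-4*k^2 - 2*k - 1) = -k^4 - 2*k^3 - 12*k^2 + 8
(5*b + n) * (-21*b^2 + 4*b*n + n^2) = -105*b^3 - b^2*n + 9*b*n^2 + n^3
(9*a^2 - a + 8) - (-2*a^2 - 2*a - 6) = 11*a^2 + a + 14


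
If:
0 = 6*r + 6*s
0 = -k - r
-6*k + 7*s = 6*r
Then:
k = 0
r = 0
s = 0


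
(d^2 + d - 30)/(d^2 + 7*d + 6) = (d - 5)/(d + 1)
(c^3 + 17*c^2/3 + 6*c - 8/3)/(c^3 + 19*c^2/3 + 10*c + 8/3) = (3*c - 1)/(3*c + 1)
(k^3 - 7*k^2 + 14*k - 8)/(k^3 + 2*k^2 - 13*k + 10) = (k - 4)/(k + 5)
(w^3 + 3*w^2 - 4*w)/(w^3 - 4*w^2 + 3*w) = (w + 4)/(w - 3)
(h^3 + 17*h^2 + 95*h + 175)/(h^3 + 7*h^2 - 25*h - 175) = (h + 5)/(h - 5)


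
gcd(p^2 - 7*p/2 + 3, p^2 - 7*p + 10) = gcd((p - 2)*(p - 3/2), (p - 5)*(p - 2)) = p - 2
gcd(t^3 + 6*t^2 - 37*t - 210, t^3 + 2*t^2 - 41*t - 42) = t^2 + t - 42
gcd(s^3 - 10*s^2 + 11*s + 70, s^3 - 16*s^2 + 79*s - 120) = s - 5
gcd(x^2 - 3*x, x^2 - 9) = x - 3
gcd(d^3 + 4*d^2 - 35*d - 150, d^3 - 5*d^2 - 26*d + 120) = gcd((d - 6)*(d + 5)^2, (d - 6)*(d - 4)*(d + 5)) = d^2 - d - 30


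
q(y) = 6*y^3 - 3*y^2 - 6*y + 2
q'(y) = 18*y^2 - 6*y - 6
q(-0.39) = 3.53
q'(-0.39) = -0.92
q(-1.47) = -14.72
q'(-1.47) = 41.72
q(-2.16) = -59.50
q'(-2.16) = 90.94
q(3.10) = 133.32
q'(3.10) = 148.38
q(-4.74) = -675.94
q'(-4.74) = 426.86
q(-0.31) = 3.39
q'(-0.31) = -2.41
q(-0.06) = 2.35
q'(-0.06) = -5.58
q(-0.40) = 3.54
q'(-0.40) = -0.72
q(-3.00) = -169.00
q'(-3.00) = 174.00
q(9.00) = 4079.00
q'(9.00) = 1398.00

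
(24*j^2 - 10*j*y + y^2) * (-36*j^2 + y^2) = -864*j^4 + 360*j^3*y - 12*j^2*y^2 - 10*j*y^3 + y^4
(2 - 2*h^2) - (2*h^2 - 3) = 5 - 4*h^2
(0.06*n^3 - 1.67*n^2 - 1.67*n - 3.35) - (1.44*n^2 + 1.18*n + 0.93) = 0.06*n^3 - 3.11*n^2 - 2.85*n - 4.28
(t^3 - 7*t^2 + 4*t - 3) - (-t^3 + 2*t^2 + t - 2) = 2*t^3 - 9*t^2 + 3*t - 1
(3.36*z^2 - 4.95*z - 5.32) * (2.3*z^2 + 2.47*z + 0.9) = 7.728*z^4 - 3.0858*z^3 - 21.4385*z^2 - 17.5954*z - 4.788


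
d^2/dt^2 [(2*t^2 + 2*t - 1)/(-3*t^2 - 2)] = 2*(-18*t^3 + 63*t^2 + 36*t - 14)/(27*t^6 + 54*t^4 + 36*t^2 + 8)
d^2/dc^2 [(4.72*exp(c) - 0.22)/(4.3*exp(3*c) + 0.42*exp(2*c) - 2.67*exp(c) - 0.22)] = (349.0912*exp(6*c) - 11.03724*exp(5*c) + 213.223368*exp(4*c) + 68.235976*exp(3*c) + 1.48381199999999*exp(2*c) - 4.422198*exp(c) + 0.357676)*exp(c)/(79.507*exp(9*c) + 23.2974*exp(8*c) - 145.82934*exp(7*c) - 41.061432*exp(6*c) + 88.165926*exp(5*c) + 24.02091*exp(4*c) - 16.929555*exp(3*c) - 4.64409*exp(2*c) - 0.387684*exp(c) - 0.010648)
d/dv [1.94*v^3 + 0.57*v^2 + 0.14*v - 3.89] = 5.82*v^2 + 1.14*v + 0.14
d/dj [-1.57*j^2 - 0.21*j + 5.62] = -3.14*j - 0.21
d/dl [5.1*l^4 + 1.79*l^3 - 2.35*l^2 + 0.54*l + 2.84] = 20.4*l^3 + 5.37*l^2 - 4.7*l + 0.54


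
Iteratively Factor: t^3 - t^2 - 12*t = (t + 3)*(t^2 - 4*t) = t*(t + 3)*(t - 4)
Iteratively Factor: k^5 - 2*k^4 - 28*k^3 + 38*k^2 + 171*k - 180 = (k - 1)*(k^4 - k^3 - 29*k^2 + 9*k + 180) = (k - 1)*(k + 3)*(k^3 - 4*k^2 - 17*k + 60) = (k - 5)*(k - 1)*(k + 3)*(k^2 + k - 12) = (k - 5)*(k - 3)*(k - 1)*(k + 3)*(k + 4)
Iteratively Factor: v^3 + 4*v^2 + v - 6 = (v + 3)*(v^2 + v - 2) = (v - 1)*(v + 3)*(v + 2)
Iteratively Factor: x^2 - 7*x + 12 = (x - 3)*(x - 4)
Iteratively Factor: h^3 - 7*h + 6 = (h + 3)*(h^2 - 3*h + 2) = (h - 2)*(h + 3)*(h - 1)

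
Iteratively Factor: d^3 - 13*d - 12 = (d + 3)*(d^2 - 3*d - 4) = (d + 1)*(d + 3)*(d - 4)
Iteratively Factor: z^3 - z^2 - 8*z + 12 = (z - 2)*(z^2 + z - 6) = (z - 2)*(z + 3)*(z - 2)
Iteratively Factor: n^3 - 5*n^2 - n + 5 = (n + 1)*(n^2 - 6*n + 5) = (n - 5)*(n + 1)*(n - 1)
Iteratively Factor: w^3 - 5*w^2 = (w)*(w^2 - 5*w) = w*(w - 5)*(w)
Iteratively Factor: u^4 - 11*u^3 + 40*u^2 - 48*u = (u - 4)*(u^3 - 7*u^2 + 12*u) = (u - 4)^2*(u^2 - 3*u) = (u - 4)^2*(u - 3)*(u)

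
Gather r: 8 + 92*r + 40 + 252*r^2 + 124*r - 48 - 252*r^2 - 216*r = 0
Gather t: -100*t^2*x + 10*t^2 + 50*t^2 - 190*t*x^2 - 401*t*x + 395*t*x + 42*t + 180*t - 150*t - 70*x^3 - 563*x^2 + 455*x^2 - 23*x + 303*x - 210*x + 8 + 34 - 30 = t^2*(60 - 100*x) + t*(-190*x^2 - 6*x + 72) - 70*x^3 - 108*x^2 + 70*x + 12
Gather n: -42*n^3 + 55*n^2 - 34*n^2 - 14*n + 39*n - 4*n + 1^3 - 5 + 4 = -42*n^3 + 21*n^2 + 21*n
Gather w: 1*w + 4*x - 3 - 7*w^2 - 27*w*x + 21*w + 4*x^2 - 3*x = -7*w^2 + w*(22 - 27*x) + 4*x^2 + x - 3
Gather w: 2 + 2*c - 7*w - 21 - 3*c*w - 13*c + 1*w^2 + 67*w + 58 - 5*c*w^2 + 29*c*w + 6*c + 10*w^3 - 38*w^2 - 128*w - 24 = -5*c + 10*w^3 + w^2*(-5*c - 37) + w*(26*c - 68) + 15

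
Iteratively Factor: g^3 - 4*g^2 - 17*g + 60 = (g - 5)*(g^2 + g - 12) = (g - 5)*(g - 3)*(g + 4)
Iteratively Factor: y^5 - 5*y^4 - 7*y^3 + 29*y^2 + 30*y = (y + 2)*(y^4 - 7*y^3 + 7*y^2 + 15*y) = (y - 5)*(y + 2)*(y^3 - 2*y^2 - 3*y) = (y - 5)*(y - 3)*(y + 2)*(y^2 + y) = y*(y - 5)*(y - 3)*(y + 2)*(y + 1)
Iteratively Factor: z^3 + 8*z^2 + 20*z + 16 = (z + 4)*(z^2 + 4*z + 4) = (z + 2)*(z + 4)*(z + 2)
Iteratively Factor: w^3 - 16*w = (w - 4)*(w^2 + 4*w) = (w - 4)*(w + 4)*(w)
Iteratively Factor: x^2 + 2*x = (x)*(x + 2)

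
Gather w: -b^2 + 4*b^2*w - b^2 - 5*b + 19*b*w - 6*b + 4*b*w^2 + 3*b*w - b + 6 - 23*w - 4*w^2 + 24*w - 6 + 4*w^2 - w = -2*b^2 + 4*b*w^2 - 12*b + w*(4*b^2 + 22*b)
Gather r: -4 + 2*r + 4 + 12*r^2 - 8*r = 12*r^2 - 6*r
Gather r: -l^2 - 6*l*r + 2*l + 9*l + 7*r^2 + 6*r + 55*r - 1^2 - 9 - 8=-l^2 + 11*l + 7*r^2 + r*(61 - 6*l) - 18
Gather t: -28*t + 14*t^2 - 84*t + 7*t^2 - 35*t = 21*t^2 - 147*t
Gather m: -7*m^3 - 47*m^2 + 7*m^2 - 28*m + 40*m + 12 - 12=-7*m^3 - 40*m^2 + 12*m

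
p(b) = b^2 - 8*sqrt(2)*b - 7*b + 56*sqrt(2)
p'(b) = 2*b - 8*sqrt(2) - 7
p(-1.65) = 112.14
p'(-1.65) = -21.61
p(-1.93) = 118.27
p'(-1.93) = -22.17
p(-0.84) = 95.29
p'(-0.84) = -19.99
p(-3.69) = 160.39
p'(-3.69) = -25.69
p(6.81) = 0.86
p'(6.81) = -4.69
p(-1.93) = 118.27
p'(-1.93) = -22.17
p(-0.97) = 97.90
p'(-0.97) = -20.25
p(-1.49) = 108.70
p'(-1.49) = -21.29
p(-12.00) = 442.96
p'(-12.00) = -42.31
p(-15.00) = 578.90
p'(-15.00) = -48.31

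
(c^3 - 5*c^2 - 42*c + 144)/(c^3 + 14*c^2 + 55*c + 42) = (c^2 - 11*c + 24)/(c^2 + 8*c + 7)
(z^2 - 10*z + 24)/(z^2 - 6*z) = (z - 4)/z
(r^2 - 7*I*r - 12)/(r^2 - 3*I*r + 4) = (r - 3*I)/(r + I)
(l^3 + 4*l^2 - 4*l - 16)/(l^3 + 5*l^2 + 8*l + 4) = (l^2 + 2*l - 8)/(l^2 + 3*l + 2)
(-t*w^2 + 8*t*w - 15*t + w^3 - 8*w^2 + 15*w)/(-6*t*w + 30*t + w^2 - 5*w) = (t*w - 3*t - w^2 + 3*w)/(6*t - w)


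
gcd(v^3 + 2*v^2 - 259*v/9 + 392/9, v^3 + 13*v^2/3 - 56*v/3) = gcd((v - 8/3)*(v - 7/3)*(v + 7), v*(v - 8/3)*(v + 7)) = v^2 + 13*v/3 - 56/3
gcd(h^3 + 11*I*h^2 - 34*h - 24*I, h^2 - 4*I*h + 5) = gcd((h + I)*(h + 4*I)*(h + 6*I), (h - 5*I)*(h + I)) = h + I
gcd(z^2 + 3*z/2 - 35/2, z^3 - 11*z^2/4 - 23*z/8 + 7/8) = z - 7/2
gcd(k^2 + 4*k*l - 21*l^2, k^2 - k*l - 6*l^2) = k - 3*l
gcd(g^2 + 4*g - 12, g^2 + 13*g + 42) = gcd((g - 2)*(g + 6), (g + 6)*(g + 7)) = g + 6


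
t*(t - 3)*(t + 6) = t^3 + 3*t^2 - 18*t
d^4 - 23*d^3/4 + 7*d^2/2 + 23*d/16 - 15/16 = (d - 5)*(d - 3/4)*(d - 1/2)*(d + 1/2)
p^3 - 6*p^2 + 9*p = p*(p - 3)^2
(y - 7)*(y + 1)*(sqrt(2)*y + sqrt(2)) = sqrt(2)*y^3 - 5*sqrt(2)*y^2 - 13*sqrt(2)*y - 7*sqrt(2)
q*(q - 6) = q^2 - 6*q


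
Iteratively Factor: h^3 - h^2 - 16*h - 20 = (h + 2)*(h^2 - 3*h - 10) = (h - 5)*(h + 2)*(h + 2)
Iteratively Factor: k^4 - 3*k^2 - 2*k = (k + 1)*(k^3 - k^2 - 2*k) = k*(k + 1)*(k^2 - k - 2) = k*(k + 1)^2*(k - 2)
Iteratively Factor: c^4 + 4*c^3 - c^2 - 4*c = (c)*(c^3 + 4*c^2 - c - 4) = c*(c + 4)*(c^2 - 1) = c*(c - 1)*(c + 4)*(c + 1)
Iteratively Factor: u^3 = (u)*(u^2) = u^2*(u)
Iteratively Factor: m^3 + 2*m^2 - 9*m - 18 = (m + 3)*(m^2 - m - 6) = (m - 3)*(m + 3)*(m + 2)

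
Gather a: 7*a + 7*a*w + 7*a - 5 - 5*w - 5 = a*(7*w + 14) - 5*w - 10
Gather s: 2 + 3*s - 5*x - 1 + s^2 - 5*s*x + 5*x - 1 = s^2 + s*(3 - 5*x)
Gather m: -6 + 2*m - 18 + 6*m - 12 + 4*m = 12*m - 36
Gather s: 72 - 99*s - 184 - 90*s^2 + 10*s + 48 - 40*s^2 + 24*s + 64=-130*s^2 - 65*s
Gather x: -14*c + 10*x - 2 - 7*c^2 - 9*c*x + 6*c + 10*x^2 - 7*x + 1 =-7*c^2 - 8*c + 10*x^2 + x*(3 - 9*c) - 1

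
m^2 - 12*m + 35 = (m - 7)*(m - 5)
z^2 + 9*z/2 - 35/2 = (z - 5/2)*(z + 7)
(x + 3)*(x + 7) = x^2 + 10*x + 21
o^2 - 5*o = o*(o - 5)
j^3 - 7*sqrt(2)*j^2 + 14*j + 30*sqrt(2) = (j - 5*sqrt(2))*(j - 3*sqrt(2))*(j + sqrt(2))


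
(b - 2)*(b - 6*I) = b^2 - 2*b - 6*I*b + 12*I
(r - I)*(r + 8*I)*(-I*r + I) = -I*r^3 + 7*r^2 + I*r^2 - 7*r - 8*I*r + 8*I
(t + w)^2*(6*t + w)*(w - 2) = 6*t^3*w - 12*t^3 + 13*t^2*w^2 - 26*t^2*w + 8*t*w^3 - 16*t*w^2 + w^4 - 2*w^3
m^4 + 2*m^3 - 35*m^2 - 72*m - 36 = (m - 6)*(m + 1)^2*(m + 6)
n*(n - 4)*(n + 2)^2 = n^4 - 12*n^2 - 16*n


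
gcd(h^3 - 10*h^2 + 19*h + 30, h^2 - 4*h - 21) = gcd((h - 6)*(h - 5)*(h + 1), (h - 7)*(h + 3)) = 1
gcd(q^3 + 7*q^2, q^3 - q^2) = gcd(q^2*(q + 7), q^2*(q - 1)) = q^2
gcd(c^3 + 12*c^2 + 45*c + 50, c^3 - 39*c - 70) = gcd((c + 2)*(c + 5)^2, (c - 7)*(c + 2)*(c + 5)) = c^2 + 7*c + 10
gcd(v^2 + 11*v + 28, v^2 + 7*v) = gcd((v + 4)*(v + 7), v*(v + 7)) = v + 7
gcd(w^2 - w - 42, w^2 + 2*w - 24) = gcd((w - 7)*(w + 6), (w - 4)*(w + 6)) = w + 6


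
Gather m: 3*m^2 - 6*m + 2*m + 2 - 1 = 3*m^2 - 4*m + 1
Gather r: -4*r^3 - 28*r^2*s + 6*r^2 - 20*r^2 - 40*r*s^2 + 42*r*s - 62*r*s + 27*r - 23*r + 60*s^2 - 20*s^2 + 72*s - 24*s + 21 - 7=-4*r^3 + r^2*(-28*s - 14) + r*(-40*s^2 - 20*s + 4) + 40*s^2 + 48*s + 14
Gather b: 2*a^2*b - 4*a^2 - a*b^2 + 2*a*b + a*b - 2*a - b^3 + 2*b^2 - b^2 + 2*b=-4*a^2 - 2*a - b^3 + b^2*(1 - a) + b*(2*a^2 + 3*a + 2)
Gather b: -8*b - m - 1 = -8*b - m - 1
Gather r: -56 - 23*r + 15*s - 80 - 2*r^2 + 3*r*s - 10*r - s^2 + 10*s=-2*r^2 + r*(3*s - 33) - s^2 + 25*s - 136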